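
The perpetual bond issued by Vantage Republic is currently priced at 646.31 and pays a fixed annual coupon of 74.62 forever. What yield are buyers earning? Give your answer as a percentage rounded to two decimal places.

11.55%

P = C/r ⇒ r = C/P = 74.62/646.31 = 0.115455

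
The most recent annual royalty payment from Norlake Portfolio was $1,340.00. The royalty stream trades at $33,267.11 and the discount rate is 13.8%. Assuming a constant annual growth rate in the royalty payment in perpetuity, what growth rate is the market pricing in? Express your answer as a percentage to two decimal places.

9.39%

P = D₀(1+g)/(r−g) ⇒ P(r−g) = D₀(1+g) ⇒ g(P+D₀) = P·r − D₀
g = (P·r − D₀)/(P + D₀) = ($33,267.11×0.138 − $1,340.00) / ($33,267.11 + $1,340.00) = 0.093936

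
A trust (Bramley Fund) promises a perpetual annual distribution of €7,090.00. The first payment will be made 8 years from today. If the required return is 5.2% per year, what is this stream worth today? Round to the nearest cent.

Value at end of year 7: C / r = €7,090.00 / 0.052 = €136,346.1538
Discount to today: PV = €136,346.1538 / (1 + 0.052)^7 = €136,346.1538 / 1.425969 = €95,616.47

€95616.47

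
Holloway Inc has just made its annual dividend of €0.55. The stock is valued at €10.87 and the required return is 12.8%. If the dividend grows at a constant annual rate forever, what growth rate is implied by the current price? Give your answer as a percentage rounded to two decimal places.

P = D₀(1+g)/(r−g) ⇒ P(r−g) = D₀(1+g) ⇒ g(P+D₀) = P·r − D₀
g = (P·r − D₀)/(P + D₀) = (€10.87×0.128 − €0.55) / (€10.87 + €0.55) = 0.073674

7.37%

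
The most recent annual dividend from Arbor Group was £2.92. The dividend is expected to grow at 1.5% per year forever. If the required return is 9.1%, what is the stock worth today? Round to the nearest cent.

D₁ = D₀ × (1 + g) = £2.92 × 1.015 = £2.9638
Growing perpetuity: P = D₁ / (r − g) = £2.9638 / (0.091 − 0.015) = £39.00

£39.00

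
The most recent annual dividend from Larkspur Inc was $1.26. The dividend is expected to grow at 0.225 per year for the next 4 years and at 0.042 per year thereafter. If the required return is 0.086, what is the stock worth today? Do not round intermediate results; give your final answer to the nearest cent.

$55.18

D_1 = 1.54350
D_2 = 1.89079
D_3 = 2.31621
D_4 = 2.83736
Terminal value at year 4: TV = D_4×(1+g_2)/(r−g_2) = 2.95653/0.044 = 67.19391
P_0 = D_1/(1+r)^1 + D_2/(1+r)^2 + D_3/(1+r)^3 + D_4/(1+r)^4 + TV/(1+r)^4
    = 1.42127 + 1.60318 + 1.80838 + 2.03984 + 48.30706 = 55.17973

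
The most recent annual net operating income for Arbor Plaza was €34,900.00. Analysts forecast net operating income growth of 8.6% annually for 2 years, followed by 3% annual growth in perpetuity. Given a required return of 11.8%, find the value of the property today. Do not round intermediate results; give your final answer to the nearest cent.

D_1 = 37901.40000
D_2 = 41160.92040
Terminal value at year 2: TV = D_2×(1+g_2)/(r−g_2) = 42395.74801/0.088 = 481769.86377
P_0 = D_1/(1+r)^1 + D_2/(1+r)^2 + TV/(1+r)^2
    = 33901.07335 + 32930.73851 + 385439.32573 = 452271.13758

€452271.14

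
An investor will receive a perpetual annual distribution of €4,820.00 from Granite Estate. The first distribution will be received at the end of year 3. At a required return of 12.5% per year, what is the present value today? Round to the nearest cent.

€30467.16

Value at end of year 2: C / r = €4,820.00 / 0.125 = €38,560.0000
Discount to today: PV = €38,560.0000 / (1 + 0.125)^2 = €38,560.0000 / 1.265625 = €30,467.16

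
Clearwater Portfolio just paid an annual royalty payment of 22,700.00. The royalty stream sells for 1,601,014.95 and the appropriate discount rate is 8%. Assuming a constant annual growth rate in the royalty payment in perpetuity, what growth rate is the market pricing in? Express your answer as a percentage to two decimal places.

P = D₀(1+g)/(r−g) ⇒ P(r−g) = D₀(1+g) ⇒ g(P+D₀) = P·r − D₀
g = (P·r − D₀)/(P + D₀) = (1,601,014.95×0.08 − 22,700.00) / (1,601,014.95 + 22,700.00) = 0.064901

6.49%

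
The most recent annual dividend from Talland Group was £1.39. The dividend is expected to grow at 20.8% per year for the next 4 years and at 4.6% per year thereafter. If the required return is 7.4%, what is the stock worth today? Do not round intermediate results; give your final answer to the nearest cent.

D_1 = 1.67912
D_2 = 2.02838
D_3 = 2.45028
D_4 = 2.95994
Terminal value at year 4: TV = D_4×(1+g_2)/(r−g_2) = 3.09609/0.028 = 110.57481
P_0 = D_1/(1+r)^1 + D_2/(1+r)^2 + D_3/(1+r)^3 + D_4/(1+r)^4 + TV/(1+r)^4
    = 1.56343 + 1.75849 + 1.97789 + 2.22467 + 83.10728 = 90.63176

£90.63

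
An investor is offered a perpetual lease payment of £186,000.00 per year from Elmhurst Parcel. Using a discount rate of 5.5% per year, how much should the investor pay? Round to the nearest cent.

£3381818.18

Level perpetuity: PV = C / r = £186,000.00 / 0.055 = £3,381,818.18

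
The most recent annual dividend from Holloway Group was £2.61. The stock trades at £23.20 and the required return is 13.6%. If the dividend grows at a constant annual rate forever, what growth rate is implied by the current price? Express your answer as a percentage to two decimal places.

P = D₀(1+g)/(r−g) ⇒ P(r−g) = D₀(1+g) ⇒ g(P+D₀) = P·r − D₀
g = (P·r − D₀)/(P + D₀) = (£23.20×0.136 − £2.61) / (£23.20 + £2.61) = 0.021124

2.11%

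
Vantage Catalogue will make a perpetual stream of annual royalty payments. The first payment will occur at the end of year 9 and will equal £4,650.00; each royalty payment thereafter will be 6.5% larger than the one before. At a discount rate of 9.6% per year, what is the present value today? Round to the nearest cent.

Value at end of year 8: C₁ / (r − g) = £4,650.00 / (0.096 − 0.065) = £150,000.0000
Discount to today: PV = £150,000.0000 / (1 + 0.096)^8 = £150,000.0000 / 2.082018 = £72,045.49

£72045.49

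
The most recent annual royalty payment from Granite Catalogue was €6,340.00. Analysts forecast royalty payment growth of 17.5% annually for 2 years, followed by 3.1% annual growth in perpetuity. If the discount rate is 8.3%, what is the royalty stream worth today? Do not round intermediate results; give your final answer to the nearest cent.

D_1 = 7449.50000
D_2 = 8753.16250
Terminal value at year 2: TV = D_2×(1+g_2)/(r−g_2) = 9024.51054/0.052 = 173548.27957
P_0 = D_1/(1+r)^1 + D_2/(1+r)^2 + TV/(1+r)^2
    = 6878.57802 + 7462.90783 + 147966.49944 = 162307.98530

€162307.99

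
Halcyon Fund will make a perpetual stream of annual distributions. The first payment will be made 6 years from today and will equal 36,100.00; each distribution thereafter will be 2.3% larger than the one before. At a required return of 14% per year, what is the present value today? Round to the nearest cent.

Value at end of year 5: C₁ / (r − g) = 36,100.00 / (0.14 − 0.023) = 308,547.0085
Discount to today: PV = 308,547.0085 / (1 + 0.14)^5 = 308,547.0085 / 1.925415 = 160,249.65

160249.65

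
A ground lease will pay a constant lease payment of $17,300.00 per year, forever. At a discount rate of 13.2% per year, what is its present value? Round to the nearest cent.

$131060.61

Level perpetuity: PV = C / r = $17,300.00 / 0.132 = $131,060.61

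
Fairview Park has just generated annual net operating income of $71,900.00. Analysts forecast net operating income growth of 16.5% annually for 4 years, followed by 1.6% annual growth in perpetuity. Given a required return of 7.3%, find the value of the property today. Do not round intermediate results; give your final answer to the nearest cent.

D_1 = 83763.50000
D_2 = 97584.47750
D_3 = 113685.91629
D_4 = 132444.09247
Terminal value at year 4: TV = D_4×(1+g_2)/(r−g_2) = 134563.19795/0.057 = 2360757.85885
P_0 = D_1/(1+r)^1 + D_2/(1+r)^2 + D_3/(1+r)^3 + D_4/(1+r)^4 + TV/(1+r)^4
    = 78064.77167 + 84758.11649 + 92025.35481 + 99915.69278 + 1780953.40113 = 2135717.33688

$2135717.34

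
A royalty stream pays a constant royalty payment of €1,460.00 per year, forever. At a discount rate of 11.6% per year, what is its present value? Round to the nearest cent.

Level perpetuity: PV = C / r = €1,460.00 / 0.116 = €12,586.21

€12586.21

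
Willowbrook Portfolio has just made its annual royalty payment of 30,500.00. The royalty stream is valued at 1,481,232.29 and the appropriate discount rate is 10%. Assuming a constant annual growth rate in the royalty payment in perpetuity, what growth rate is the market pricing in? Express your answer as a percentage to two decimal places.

P = D₀(1+g)/(r−g) ⇒ P(r−g) = D₀(1+g) ⇒ g(P+D₀) = P·r − D₀
g = (P·r − D₀)/(P + D₀) = (1,481,232.29×0.1 − 30,500.00) / (1,481,232.29 + 30,500.00) = 0.077807

7.78%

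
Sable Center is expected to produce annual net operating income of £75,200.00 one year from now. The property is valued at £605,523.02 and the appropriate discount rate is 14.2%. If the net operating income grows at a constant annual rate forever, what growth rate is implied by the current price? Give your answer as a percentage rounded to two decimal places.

P = D₁/(r−g) ⇒ g = r − D₁/P = 0.142 − £75,200.00/£605,523.02 = 0.017810

1.78%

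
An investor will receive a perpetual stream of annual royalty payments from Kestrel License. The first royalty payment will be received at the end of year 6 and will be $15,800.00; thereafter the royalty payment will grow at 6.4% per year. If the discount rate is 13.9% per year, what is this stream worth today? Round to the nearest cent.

$109894.82

Value at end of year 5: C₁ / (r − g) = $15,800.00 / (0.139 − 0.064) = $210,666.6667
Discount to today: PV = $210,666.6667 / (1 + 0.139)^5 = $210,666.6667 / 1.916985 = $109,894.82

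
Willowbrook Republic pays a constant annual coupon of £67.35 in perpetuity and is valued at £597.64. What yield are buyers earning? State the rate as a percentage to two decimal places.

11.27%

P = C/r ⇒ r = C/P = £67.35/£597.64 = 0.112693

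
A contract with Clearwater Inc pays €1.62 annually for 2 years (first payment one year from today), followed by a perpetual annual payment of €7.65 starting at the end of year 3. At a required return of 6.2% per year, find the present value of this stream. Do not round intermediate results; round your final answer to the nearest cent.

PV of 2-year annuity: €1.62 × [1 − (1+0.062)^−2] / 0.062 = 2.96179
Perpetuity value at year 2: €7.65 / 0.062 = 123.38710
PV of perpetuity: 123.38710 / (1+0.062)^2 = 109.40085
Total PV = 2.96179 + 109.40085 = 112.36265

€112.36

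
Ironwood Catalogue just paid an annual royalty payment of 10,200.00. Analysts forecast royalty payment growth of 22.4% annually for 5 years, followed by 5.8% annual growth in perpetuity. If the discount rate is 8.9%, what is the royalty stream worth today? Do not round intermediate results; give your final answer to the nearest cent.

D_1 = 12484.80000
D_2 = 15281.39520
D_3 = 18704.42772
D_4 = 22894.21954
D_5 = 28022.52471
Terminal value at year 5: TV = D_5×(1+g_2)/(r−g_2) = 29647.83114/0.031 = 956381.64982
P_0 = D_1/(1+r)^1 + D_2/(1+r)^2 + D_3/(1+r)^3 + D_4/(1+r)^4 + D_5/(1+r)^5 + TV/(1+r)^5
    = 11464.46281 + 12885.67721 + 14483.07521 + 16278.49776 + 18296.49334 + 624441.61158 = 697849.81790

697849.82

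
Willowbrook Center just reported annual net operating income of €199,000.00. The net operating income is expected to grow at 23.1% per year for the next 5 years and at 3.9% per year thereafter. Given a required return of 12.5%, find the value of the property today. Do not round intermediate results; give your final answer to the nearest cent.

D_1 = 244969.00000
D_2 = 301556.83900
D_3 = 371216.46881
D_4 = 456967.47310
D_5 = 562526.95939
Terminal value at year 5: TV = D_5×(1+g_2)/(r−g_2) = 584465.51081/0.086 = 6796110.59078
P_0 = D_1/(1+r)^1 + D_2/(1+r)^2 + D_3/(1+r)^3 + D_4/(1+r)^4 + D_5/(1+r)^5 + TV/(1+r)^5
    = 217750.22222 + 238267.13205 + 260717.19071 + 285282.54379 + 312162.49903 + 3771358.56388 = 5085538.15169

€5085538.15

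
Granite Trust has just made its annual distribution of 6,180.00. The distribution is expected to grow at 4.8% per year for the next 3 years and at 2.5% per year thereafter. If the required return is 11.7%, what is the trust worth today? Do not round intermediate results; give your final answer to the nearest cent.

D_1 = 6476.64000
D_2 = 6787.51872
D_3 = 7113.31962
Terminal value at year 3: TV = D_3×(1+g_2)/(r−g_2) = 7291.15261/0.092 = 79251.65879
P_0 = D_1/(1+r)^1 + D_2/(1+r)^2 + D_3/(1+r)^3 + TV/(1+r)^3
    = 5798.24530 + 5440.07258 + 5104.02513 + 56865.49733 = 73207.84034

73207.84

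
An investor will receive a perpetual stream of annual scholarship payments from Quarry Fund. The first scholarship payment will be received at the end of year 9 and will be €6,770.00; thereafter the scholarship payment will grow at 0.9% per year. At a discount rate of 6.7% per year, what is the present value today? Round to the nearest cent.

€69477.68

Value at end of year 8: C₁ / (r − g) = €6,770.00 / (0.067 − 0.009) = €116,724.1379
Discount to today: PV = €116,724.1379 / (1 + 0.067)^8 = €116,724.1379 / 1.680023 = €69,477.68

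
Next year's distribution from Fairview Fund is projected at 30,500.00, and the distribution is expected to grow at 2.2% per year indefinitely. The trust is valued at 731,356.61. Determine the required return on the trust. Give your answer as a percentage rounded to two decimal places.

6.37%

P = D₁/(r − g) ⇒ r = D₁/P + g = 30,500.0000/731,356.61 + 0.022 = 0.041703 + 0.022 = 0.063703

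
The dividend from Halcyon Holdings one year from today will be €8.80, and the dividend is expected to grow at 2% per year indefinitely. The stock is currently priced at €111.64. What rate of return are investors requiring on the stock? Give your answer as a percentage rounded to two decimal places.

P = D₁/(r − g) ⇒ r = D₁/P + g = €8.8000/€111.64 + 0.02 = 0.078825 + 0.02 = 0.098825

9.88%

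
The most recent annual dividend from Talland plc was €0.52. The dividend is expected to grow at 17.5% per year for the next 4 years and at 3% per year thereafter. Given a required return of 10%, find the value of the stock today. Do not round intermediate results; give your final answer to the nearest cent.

D_1 = 0.61100
D_2 = 0.71793
D_3 = 0.84356
D_4 = 0.99119
Terminal value at year 4: TV = D_4×(1+g_2)/(r−g_2) = 1.02092/0.07 = 14.58458
P_0 = D_1/(1+r)^1 + D_2/(1+r)^2 + D_3/(1+r)^3 + D_4/(1+r)^4 + TV/(1+r)^4
    = 0.55545 + 0.59333 + 0.63378 + 0.67699 + 9.96147 = 12.42102

€12.42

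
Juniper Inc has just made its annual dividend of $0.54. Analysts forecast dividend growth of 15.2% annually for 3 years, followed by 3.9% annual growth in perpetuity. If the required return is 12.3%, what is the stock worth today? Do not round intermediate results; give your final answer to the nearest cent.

D_1 = 0.62208
D_2 = 0.71664
D_3 = 0.82556
Terminal value at year 3: TV = D_3×(1+g_2)/(r−g_2) = 0.85776/0.084 = 10.21145
P_0 = D_1/(1+r)^1 + D_2/(1+r)^2 + D_3/(1+r)^3 + TV/(1+r)^3
    = 0.55394 + 0.56825 + 0.58292 + 7.21021 = 8.91533

$8.92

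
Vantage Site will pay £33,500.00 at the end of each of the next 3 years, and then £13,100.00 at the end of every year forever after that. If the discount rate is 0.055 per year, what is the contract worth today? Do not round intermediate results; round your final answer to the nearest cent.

PV of 3-year annuity: £33,500.00 × [1 − (1+0.055)^−3] / 0.055 = 90380.76818
Perpetuity value at year 3: £13,100.00 / 0.055 = 238181.81818
PV of perpetuity: 238181.81818 / (1+0.055)^3 = 202838.89092
Total PV = 90380.76818 + 202838.89092 = 293219.65910

£293219.66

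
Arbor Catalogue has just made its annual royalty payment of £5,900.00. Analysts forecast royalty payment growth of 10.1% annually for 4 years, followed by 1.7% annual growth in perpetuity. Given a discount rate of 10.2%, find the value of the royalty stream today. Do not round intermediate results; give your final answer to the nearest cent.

D_1 = 6495.90000
D_2 = 7151.98590
D_3 = 7874.33648
D_4 = 8669.64446
Terminal value at year 4: TV = D_4×(1+g_2)/(r−g_2) = 8817.02842/0.085 = 103729.74607
P_0 = D_1/(1+r)^1 + D_2/(1+r)^2 + D_3/(1+r)^3 + D_4/(1+r)^4 + TV/(1+r)^4
    = 5894.64610 + 5889.29705 + 5883.95286 + 5878.61352 + 70335.88182 = 93882.39136

£93882.39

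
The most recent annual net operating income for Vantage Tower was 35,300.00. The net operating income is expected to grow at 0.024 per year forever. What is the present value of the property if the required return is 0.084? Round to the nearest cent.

602453.33

D₁ = D₀ × (1 + g) = 35,300.00 × 1.024 = 36,147.2000
Growing perpetuity: P = D₁ / (r − g) = 36,147.2000 / (0.084 − 0.024) = 602,453.33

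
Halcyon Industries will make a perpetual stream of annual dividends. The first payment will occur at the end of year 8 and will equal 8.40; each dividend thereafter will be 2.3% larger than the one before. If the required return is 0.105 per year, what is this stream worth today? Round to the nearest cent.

Value at end of year 7: C₁ / (r − g) = 8.40 / (0.105 − 0.023) = 102.4390
Discount to today: PV = 102.4390 / (1 + 0.105)^7 = 102.4390 / 2.011574 = 50.92

50.92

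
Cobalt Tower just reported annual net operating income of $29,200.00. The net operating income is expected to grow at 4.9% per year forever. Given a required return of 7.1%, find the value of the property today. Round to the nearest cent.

D₁ = D₀ × (1 + g) = $29,200.00 × 1.049 = $30,630.8000
Growing perpetuity: P = D₁ / (r − g) = $30,630.8000 / (0.071 − 0.049) = $1,392,309.09

$1392309.09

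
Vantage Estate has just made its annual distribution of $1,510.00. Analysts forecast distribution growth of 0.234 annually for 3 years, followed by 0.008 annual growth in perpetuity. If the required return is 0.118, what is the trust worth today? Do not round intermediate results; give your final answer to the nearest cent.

D_1 = 1863.34000
D_2 = 2299.36156
D_3 = 2837.41217
Terminal value at year 3: TV = D_3×(1+g_2)/(r−g_2) = 2860.11146/0.11 = 26001.01329
P_0 = D_1/(1+r)^1 + D_2/(1+r)^2 + D_3/(1+r)^3 + TV/(1+r)^3
    = 1666.67263 + 1839.60110 + 2030.47205 + 18606.50751 = 24143.25329

$24143.25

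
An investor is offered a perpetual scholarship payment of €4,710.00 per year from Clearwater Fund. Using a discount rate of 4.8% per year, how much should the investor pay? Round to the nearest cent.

€98125.00

Level perpetuity: PV = C / r = €4,710.00 / 0.048 = €98,125.00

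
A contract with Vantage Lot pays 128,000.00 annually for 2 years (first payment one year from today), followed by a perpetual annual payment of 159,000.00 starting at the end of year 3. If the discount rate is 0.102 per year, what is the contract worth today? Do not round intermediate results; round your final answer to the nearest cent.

PV of 2-year annuity: 128,000.00 × [1 − (1+0.102)^−2] / 0.102 = 221553.94745
Perpetuity value at year 2: 159,000.00 / 0.102 = 1558823.52941
PV of perpetuity: 1558823.52941 / (1+0.102)^2 = 1283611.98531
Total PV = 221553.94745 + 1283611.98531 = 1505165.93276

1505165.93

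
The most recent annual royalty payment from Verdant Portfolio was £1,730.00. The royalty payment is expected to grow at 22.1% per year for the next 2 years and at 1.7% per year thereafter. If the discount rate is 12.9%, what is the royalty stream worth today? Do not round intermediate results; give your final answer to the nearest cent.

£22267.94

D_1 = 2112.33000
D_2 = 2579.15493
Terminal value at year 2: TV = D_2×(1+g_2)/(r−g_2) = 2623.00056/0.112 = 23419.64789
P_0 = D_1/(1+r)^1 + D_2/(1+r)^2 + TV/(1+r)^2
    = 1870.97431 + 2023.43635 + 18373.52470 = 22267.93536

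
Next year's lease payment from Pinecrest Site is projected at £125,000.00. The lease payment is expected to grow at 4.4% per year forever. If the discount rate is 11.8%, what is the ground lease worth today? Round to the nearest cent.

£1689189.19

Growing perpetuity: P = D₁ / (r − g) = £125,000.0000 / (0.118 − 0.044) = £1,689,189.19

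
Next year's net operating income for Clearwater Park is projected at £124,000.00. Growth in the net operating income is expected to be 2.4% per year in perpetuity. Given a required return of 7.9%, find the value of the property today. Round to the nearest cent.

£2254545.45

Growing perpetuity: P = D₁ / (r − g) = £124,000.0000 / (0.079 − 0.024) = £2,254,545.45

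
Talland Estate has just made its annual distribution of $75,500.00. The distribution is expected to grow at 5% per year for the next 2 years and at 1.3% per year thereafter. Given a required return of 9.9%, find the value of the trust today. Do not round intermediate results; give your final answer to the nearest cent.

D_1 = 79275.00000
D_2 = 83238.75000
Terminal value at year 2: TV = D_2×(1+g_2)/(r−g_2) = 84320.85375/0.086 = 980475.04360
P_0 = D_1/(1+r)^1 + D_2/(1+r)^2 + TV/(1+r)^2
    = 72133.75796 + 68917.60315 + 811785.25569 = 952836.61680

$952836.62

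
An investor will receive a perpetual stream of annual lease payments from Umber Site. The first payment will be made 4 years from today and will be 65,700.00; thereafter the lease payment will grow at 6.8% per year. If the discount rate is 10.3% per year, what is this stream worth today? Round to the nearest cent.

1398848.84

Value at end of year 3: C₁ / (r − g) = 65,700.00 / (0.103 − 0.068) = 1,877,142.8571
Discount to today: PV = 1,877,142.8571 / (1 + 0.103)^3 = 1,877,142.8571 / 1.341920 = 1,398,848.84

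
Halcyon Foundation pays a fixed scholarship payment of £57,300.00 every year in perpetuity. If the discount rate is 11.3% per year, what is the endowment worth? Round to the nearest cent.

Level perpetuity: PV = C / r = £57,300.00 / 0.113 = £507,079.65

£507079.65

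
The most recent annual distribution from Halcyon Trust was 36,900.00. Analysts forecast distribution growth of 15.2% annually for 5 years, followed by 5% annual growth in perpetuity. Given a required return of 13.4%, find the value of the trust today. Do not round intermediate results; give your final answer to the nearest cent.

D_1 = 42508.80000
D_2 = 48970.13760
D_3 = 56413.59852
D_4 = 64988.46549
D_5 = 74866.71224
Terminal value at year 5: TV = D_5×(1+g_2)/(r−g_2) = 78610.04786/0.084 = 935833.90305
P_0 = D_1/(1+r)^1 + D_2/(1+r)^2 + D_3/(1+r)^3 + D_4/(1+r)^4 + D_5/(1+r)^5 + TV/(1+r)^5
    = 37485.71429 + 38080.72562 + 38685.18159 + 39299.23209 + 39923.02942 + 499037.86777 = 692511.75078

692511.75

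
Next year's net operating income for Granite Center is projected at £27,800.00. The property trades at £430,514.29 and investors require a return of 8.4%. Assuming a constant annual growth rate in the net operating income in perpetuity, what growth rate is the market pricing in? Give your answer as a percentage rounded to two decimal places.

1.94%

P = D₁/(r−g) ⇒ g = r − D₁/P = 0.084 − £27,800.00/£430,514.29 = 0.019426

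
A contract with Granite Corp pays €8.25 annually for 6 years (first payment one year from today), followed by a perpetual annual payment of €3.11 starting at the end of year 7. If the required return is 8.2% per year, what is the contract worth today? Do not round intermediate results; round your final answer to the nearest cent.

PV of 6-year annuity: €8.25 × [1 − (1+0.082)^−6] / 0.082 = 37.90846
Perpetuity value at year 6: €3.11 / 0.082 = 37.92683
PV of perpetuity: 37.92683 / (1+0.082)^6 = 23.63649
Total PV = 37.90846 + 23.63649 = 61.54495

€61.54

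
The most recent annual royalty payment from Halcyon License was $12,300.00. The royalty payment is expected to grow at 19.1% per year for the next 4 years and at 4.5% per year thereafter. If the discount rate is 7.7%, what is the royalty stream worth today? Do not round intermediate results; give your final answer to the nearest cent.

D_1 = 14649.30000
D_2 = 17447.31630
D_3 = 20779.75371
D_4 = 24748.68667
Terminal value at year 4: TV = D_4×(1+g_2)/(r−g_2) = 25862.37757/0.032 = 808199.29915
P_0 = D_1/(1+r)^1 + D_2/(1+r)^2 + D_3/(1+r)^3 + D_4/(1+r)^4 + TV/(1+r)^4
    = 13601.94986 + 15041.71057 + 16633.86935 + 18394.55747 + 600697.26737 = 664369.35462

$664369.35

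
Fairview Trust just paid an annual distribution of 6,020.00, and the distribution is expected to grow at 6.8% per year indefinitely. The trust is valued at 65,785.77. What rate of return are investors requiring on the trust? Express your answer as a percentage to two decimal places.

D₁ = 6,020.00 × 1.068 = 6,429.3600
P = D₁/(r − g) ⇒ r = D₁/P + g = 6,429.3600/65,785.77 + 0.068 = 0.097732 + 0.068 = 0.165732

16.57%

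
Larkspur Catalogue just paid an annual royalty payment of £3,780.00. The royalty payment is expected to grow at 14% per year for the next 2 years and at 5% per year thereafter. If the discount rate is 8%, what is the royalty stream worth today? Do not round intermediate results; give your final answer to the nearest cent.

D_1 = 4309.20000
D_2 = 4912.48800
Terminal value at year 2: TV = D_2×(1+g_2)/(r−g_2) = 5158.11240/0.03 = 171937.08000
P_0 = D_1/(1+r)^1 + D_2/(1+r)^2 + TV/(1+r)^2
    = 3990.00000 + 4211.66667 + 147408.33333 = 155610.00000

£155610.00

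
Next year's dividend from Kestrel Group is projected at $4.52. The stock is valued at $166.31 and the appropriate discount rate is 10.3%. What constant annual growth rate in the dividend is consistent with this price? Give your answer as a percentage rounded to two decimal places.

7.58%

P = D₁/(r−g) ⇒ g = r − D₁/P = 0.103 − $4.52/$166.31 = 0.075822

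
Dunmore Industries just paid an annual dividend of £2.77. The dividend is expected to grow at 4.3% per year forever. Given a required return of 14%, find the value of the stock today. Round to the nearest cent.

£29.78

D₁ = D₀ × (1 + g) = £2.77 × 1.043 = £2.8891
Growing perpetuity: P = D₁ / (r − g) = £2.8891 / (0.14 − 0.043) = £29.78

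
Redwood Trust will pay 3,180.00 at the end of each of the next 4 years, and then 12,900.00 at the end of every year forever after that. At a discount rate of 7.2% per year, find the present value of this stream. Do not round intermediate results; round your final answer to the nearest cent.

PV of 4-year annuity: 3,180.00 × [1 − (1+0.072)^−4] / 0.072 = 10722.87710
Perpetuity value at year 4: 12,900.00 / 0.072 = 179166.66667
PV of perpetuity: 179166.66667 / (1+0.072)^4 = 135668.20296
Total PV = 10722.87710 + 135668.20296 = 146391.08006

146391.08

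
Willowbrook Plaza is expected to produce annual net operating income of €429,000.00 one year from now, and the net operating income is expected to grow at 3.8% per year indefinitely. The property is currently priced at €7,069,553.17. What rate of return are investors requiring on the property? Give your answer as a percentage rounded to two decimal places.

P = D₁/(r − g) ⇒ r = D₁/P + g = €429,000.0000/€7,069,553.17 + 0.038 = 0.060683 + 0.038 = 0.098683

9.87%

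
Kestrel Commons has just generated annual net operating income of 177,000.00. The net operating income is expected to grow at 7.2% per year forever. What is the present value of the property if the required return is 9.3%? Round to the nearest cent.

D₁ = D₀ × (1 + g) = 177,000.00 × 1.072 = 189,744.0000
Growing perpetuity: P = D₁ / (r − g) = 189,744.0000 / (0.093 − 0.072) = 9,035,428.57

9035428.57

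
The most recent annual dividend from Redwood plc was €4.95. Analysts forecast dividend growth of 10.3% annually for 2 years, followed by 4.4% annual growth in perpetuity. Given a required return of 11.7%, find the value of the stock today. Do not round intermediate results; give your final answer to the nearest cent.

D_1 = 5.45985
D_2 = 6.02221
Terminal value at year 2: TV = D_2×(1+g_2)/(r−g_2) = 6.28719/0.073 = 86.12592
P_0 = D_1/(1+r)^1 + D_2/(1+r)^2 + TV/(1+r)^2
    = 4.88796 + 4.82670 + 69.02835 = 78.74301

€78.74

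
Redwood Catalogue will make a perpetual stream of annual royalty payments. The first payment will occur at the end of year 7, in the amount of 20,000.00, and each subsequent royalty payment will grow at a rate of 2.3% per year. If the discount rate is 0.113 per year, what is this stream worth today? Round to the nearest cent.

116900.54

Value at end of year 6: C₁ / (r − g) = 20,000.00 / (0.113 − 0.023) = 222,222.2222
Discount to today: PV = 222,222.2222 / (1 + 0.113)^6 = 222,222.2222 / 1.900951 = 116,900.54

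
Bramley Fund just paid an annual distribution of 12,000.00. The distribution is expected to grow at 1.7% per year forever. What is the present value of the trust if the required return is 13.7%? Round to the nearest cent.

101700.00

D₁ = D₀ × (1 + g) = 12,000.00 × 1.017 = 12,204.0000
Growing perpetuity: P = D₁ / (r − g) = 12,204.0000 / (0.137 − 0.017) = 101,700.00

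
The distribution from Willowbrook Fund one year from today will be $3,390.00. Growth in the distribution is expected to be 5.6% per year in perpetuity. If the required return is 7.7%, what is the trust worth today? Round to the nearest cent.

$161428.57

Growing perpetuity: P = D₁ / (r − g) = $3,390.0000 / (0.077 − 0.056) = $161,428.57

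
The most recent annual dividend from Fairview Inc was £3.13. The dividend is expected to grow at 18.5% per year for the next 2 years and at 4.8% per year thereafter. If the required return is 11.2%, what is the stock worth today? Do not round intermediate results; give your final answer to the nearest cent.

£65.09

D_1 = 3.70905
D_2 = 4.39522
Terminal value at year 2: TV = D_2×(1+g_2)/(r−g_2) = 4.60620/0.064 = 71.97180
P_0 = D_1/(1+r)^1 + D_2/(1+r)^2 + TV/(1+r)^2
    = 3.33548 + 3.55444 + 58.20399 = 65.09391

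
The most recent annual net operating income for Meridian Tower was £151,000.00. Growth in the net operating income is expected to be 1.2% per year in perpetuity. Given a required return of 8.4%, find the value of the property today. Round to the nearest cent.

D₁ = D₀ × (1 + g) = £151,000.00 × 1.012 = £152,812.0000
Growing perpetuity: P = D₁ / (r − g) = £152,812.0000 / (0.084 − 0.012) = £2,122,388.89

£2122388.89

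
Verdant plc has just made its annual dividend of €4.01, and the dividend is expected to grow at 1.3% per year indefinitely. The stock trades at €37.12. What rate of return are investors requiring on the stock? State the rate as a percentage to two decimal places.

12.24%

D₁ = €4.01 × 1.013 = €4.0621
P = D₁/(r − g) ⇒ r = D₁/P + g = €4.0621/€37.12 + 0.013 = 0.109432 + 0.013 = 0.122432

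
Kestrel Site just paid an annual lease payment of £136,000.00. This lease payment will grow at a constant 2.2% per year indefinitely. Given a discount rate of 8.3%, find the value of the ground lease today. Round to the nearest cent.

D₁ = D₀ × (1 + g) = £136,000.00 × 1.022 = £138,992.0000
Growing perpetuity: P = D₁ / (r − g) = £138,992.0000 / (0.083 − 0.022) = £2,278,557.38

£2278557.38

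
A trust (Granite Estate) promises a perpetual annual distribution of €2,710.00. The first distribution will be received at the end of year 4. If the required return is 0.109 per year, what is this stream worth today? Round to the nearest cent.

Value at end of year 3: C / r = €2,710.00 / 0.109 = €24,862.3853
Discount to today: PV = €24,862.3853 / (1 + 0.109)^3 = €24,862.3853 / 1.363938 = €18,228.38

€18228.38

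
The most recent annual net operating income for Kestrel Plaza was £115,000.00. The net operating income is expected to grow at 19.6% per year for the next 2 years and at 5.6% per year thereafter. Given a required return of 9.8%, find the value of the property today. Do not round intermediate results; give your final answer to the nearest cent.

D_1 = 137540.00000
D_2 = 164497.84000
Terminal value at year 2: TV = D_2×(1+g_2)/(r−g_2) = 173709.71904/0.042 = 4135945.69143
P_0 = D_1/(1+r)^1 + D_2/(1+r)^2 + TV/(1+r)^2
    = 125264.11658 + 136444.33827 + 3430600.50516 = 3692308.96001

£3692308.96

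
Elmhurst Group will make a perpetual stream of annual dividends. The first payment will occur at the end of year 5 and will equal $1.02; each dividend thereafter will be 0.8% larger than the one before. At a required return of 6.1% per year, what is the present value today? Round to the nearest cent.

Value at end of year 4: C₁ / (r − g) = $1.02 / (0.061 − 0.008) = $19.2453
Discount to today: PV = $19.2453 / (1 + 0.061)^4 = $19.2453 / 1.267248 = $15.19

$15.19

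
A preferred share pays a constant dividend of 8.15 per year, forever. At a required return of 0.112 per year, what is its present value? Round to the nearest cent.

Level perpetuity: PV = C / r = 8.15 / 0.112 = 72.77

72.77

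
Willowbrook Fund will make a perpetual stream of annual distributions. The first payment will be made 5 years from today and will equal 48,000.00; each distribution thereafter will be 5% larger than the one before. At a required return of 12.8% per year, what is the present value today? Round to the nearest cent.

380110.82

Value at end of year 4: C₁ / (r − g) = 48,000.00 / (0.128 − 0.05) = 615,384.6154
Discount to today: PV = 615,384.6154 / (1 + 0.128)^4 = 615,384.6154 / 1.618961 = 380,110.82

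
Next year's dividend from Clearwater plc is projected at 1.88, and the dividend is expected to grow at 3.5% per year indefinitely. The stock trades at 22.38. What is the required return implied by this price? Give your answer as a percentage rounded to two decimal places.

11.90%

P = D₁/(r − g) ⇒ r = D₁/P + g = 1.8800/22.38 + 0.035 = 0.084004 + 0.035 = 0.119004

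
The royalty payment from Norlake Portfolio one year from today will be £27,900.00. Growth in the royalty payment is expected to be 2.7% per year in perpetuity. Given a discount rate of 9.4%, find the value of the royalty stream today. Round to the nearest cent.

£416417.91

Growing perpetuity: P = D₁ / (r − g) = £27,900.0000 / (0.094 − 0.027) = £416,417.91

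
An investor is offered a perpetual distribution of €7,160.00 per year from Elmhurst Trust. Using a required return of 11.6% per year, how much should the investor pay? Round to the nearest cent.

Level perpetuity: PV = C / r = €7,160.00 / 0.116 = €61,724.14

€61724.14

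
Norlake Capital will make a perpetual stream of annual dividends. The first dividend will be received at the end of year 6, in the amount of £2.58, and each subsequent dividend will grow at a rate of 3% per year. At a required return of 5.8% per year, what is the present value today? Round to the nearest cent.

£69.51

Value at end of year 5: C₁ / (r − g) = £2.58 / (0.058 − 0.03) = £92.1429
Discount to today: PV = £92.1429 / (1 + 0.058)^5 = £92.1429 / 1.325648 = £69.51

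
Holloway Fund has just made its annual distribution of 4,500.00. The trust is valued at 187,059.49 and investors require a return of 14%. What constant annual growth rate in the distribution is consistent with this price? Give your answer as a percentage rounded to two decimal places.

11.32%

P = D₀(1+g)/(r−g) ⇒ P(r−g) = D₀(1+g) ⇒ g(P+D₀) = P·r − D₀
g = (P·r − D₀)/(P + D₀) = (187,059.49×0.14 − 4,500.00) / (187,059.49 + 4,500.00) = 0.113220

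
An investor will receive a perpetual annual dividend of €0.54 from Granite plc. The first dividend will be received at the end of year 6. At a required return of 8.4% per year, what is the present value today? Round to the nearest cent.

€4.30

Value at end of year 5: C / r = €0.54 / 0.084 = €6.4286
Discount to today: PV = €6.4286 / (1 + 0.084)^5 = €6.4286 / 1.496740 = €4.30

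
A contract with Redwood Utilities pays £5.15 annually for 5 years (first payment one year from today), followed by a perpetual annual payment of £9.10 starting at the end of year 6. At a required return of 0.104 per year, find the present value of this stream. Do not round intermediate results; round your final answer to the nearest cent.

£72.68

PV of 5-year annuity: £5.15 × [1 − (1+0.104)^−5] / 0.104 = 19.32468
Perpetuity value at year 5: £9.10 / 0.104 = 87.50000
PV of perpetuity: 87.50000 / (1+0.104)^5 = 53.35347
Total PV = 19.32468 + 53.35347 = 72.67816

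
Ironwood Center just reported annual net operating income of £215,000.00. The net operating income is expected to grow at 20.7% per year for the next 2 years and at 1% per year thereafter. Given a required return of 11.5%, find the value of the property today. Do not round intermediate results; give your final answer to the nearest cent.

D_1 = 259505.00000
D_2 = 313222.53500
Terminal value at year 2: TV = D_2×(1+g_2)/(r−g_2) = 316354.76035/0.105 = 3012902.47952
P_0 = D_1/(1+r)^1 + D_2/(1+r)^2 + TV/(1+r)^2
    = 232739.91031 + 251943.56211 + 2423457.12122 = 2908140.59364

£2908140.59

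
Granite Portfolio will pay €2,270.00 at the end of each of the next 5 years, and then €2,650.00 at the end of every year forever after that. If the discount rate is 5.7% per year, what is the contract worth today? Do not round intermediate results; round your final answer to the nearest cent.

€44877.38

PV of 5-year annuity: €2,270.00 × [1 − (1+0.057)^−5] / 0.057 = 9640.61195
Perpetuity value at year 5: €2,650.00 / 0.057 = 46491.22807
PV of perpetuity: 46491.22807 / (1+0.057)^5 = 35236.76919
Total PV = 9640.61195 + 35236.76919 = 44877.38114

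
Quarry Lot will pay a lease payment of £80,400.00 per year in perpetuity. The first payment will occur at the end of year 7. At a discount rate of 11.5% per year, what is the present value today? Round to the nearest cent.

£363838.79

Value at end of year 6: C / r = £80,400.00 / 0.115 = £699,130.4348
Discount to today: PV = £699,130.4348 / (1 + 0.115)^6 = £699,130.4348 / 1.921539 = £363,838.79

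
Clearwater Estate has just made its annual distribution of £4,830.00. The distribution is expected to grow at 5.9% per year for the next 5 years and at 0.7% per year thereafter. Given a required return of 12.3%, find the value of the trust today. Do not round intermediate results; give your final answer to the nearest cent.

D_1 = 5114.97000
D_2 = 5416.75323
D_3 = 5736.34167
D_4 = 6074.78583
D_5 = 6433.19819
Terminal value at year 5: TV = D_5×(1+g_2)/(r−g_2) = 6478.23058/0.116 = 55846.81535
P_0 = D_1/(1+r)^1 + D_2/(1+r)^2 + D_3/(1+r)^3 + D_4/(1+r)^4 + D_5/(1+r)^5 + TV/(1+r)^5
    = 4554.73731 + 4295.16190 + 4050.37974 + 3819.54777 + 3601.87096 + 31267.96602 = 51589.66370

£51589.66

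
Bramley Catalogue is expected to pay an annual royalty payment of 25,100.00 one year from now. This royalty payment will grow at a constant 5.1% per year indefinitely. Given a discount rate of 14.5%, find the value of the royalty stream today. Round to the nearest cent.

267021.28

Growing perpetuity: P = D₁ / (r − g) = 25,100.0000 / (0.145 − 0.051) = 267,021.28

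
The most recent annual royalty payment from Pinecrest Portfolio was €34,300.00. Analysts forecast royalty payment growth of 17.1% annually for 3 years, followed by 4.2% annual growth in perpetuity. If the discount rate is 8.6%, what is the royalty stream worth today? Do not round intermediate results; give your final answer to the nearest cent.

D_1 = 40165.30000
D_2 = 47033.56630
D_3 = 55076.30614
Terminal value at year 3: TV = D_3×(1+g_2)/(r−g_2) = 57389.51100/0.044 = 1304307.06807
P_0 = D_1/(1+r)^1 + D_2/(1+r)^2 + D_3/(1+r)^3 + TV/(1+r)^3
    = 36984.62247 + 39879.36732 + 43000.68060 + 1018334.29967 = 1138198.97006

€1138198.97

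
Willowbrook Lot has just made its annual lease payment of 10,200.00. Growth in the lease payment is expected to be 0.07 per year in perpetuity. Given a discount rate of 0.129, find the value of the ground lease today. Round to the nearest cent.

184983.05

D₁ = D₀ × (1 + g) = 10,200.00 × 1.07 = 10,914.0000
Growing perpetuity: P = D₁ / (r − g) = 10,914.0000 / (0.129 − 0.07) = 184,983.05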